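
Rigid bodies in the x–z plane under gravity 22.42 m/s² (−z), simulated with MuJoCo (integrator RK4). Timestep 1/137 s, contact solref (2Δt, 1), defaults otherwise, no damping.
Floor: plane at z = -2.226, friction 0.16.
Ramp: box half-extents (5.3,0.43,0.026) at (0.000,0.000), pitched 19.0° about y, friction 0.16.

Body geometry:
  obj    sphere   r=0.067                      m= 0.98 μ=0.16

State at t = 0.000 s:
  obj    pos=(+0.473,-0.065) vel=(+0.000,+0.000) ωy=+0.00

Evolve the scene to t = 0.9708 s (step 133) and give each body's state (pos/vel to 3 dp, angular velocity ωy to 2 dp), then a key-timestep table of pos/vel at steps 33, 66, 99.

State at t = 0.9708 s:
  obj    pos=(+2.797,-0.865) vel=(+4.786,-1.648) ωy=+75.52

Key-timestep trajectory:
   step    t(s)  obj.x    obj.z    obj.vx   obj.vz 
     33  0.2409   +0.616  -0.114  +1.188  -0.409
     66  0.4818   +1.045  -0.262  +2.375  -0.818
     99  0.7226   +1.761  -0.508  +3.563  -1.227


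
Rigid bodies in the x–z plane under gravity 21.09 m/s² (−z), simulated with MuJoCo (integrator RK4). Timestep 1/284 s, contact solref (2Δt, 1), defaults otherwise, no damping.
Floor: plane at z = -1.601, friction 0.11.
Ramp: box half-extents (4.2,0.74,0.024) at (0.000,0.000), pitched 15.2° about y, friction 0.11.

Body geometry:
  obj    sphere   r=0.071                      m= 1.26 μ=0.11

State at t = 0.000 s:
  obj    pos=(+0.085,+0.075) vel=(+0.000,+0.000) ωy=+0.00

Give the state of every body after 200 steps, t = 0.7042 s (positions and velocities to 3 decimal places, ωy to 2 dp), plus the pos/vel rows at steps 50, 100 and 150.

State at t = 0.7042 s:
  obj    pos=(+1.030,-0.182) vel=(+2.684,-0.729) ωy=+39.17

Key-timestep trajectory:
   step    t(s)  obj.x    obj.z    obj.vx   obj.vz 
     50  0.1761   +0.144  +0.059  +0.671  -0.182
    100  0.3521   +0.321  +0.011  +1.342  -0.365
    150  0.5282   +0.617  -0.069  +2.013  -0.547


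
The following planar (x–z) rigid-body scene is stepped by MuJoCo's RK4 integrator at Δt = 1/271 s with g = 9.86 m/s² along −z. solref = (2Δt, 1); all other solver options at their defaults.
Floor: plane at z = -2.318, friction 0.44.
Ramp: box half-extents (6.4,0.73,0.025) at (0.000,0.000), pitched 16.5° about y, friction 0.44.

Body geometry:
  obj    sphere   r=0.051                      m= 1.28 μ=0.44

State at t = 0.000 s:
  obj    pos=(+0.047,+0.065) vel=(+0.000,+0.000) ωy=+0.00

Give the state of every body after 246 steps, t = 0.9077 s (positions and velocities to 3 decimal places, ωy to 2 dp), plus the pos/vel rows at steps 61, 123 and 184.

State at t = 0.9077 s:
  obj    pos=(+0.837,-0.169) vel=(+1.741,-0.516) ωy=+35.60

Key-timestep trajectory:
   step    t(s)  obj.x    obj.z    obj.vx   obj.vz 
     61  0.2251   +0.096  +0.051  +0.432  -0.128
    123  0.4539   +0.245  +0.007  +0.871  -0.258
    184  0.6790   +0.489  -0.066  +1.302  -0.386


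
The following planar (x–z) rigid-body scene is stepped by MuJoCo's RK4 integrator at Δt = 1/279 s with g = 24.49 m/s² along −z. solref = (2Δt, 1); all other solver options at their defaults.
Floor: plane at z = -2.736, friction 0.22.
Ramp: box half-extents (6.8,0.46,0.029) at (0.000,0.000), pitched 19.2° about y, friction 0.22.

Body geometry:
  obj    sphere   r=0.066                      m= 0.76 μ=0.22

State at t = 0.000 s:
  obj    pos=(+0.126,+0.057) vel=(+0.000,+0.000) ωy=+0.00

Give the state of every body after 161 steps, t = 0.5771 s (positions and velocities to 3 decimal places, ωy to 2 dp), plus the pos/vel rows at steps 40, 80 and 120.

State at t = 0.5771 s:
  obj    pos=(+1.031,-0.258) vel=(+3.135,-1.092) ωy=+50.29

Key-timestep trajectory:
   step    t(s)  obj.x    obj.z    obj.vx   obj.vz 
     40  0.1434   +0.182  +0.037  +0.779  -0.271
     80  0.2867   +0.349  -0.021  +1.558  -0.543
    120  0.4301   +0.629  -0.118  +2.337  -0.814


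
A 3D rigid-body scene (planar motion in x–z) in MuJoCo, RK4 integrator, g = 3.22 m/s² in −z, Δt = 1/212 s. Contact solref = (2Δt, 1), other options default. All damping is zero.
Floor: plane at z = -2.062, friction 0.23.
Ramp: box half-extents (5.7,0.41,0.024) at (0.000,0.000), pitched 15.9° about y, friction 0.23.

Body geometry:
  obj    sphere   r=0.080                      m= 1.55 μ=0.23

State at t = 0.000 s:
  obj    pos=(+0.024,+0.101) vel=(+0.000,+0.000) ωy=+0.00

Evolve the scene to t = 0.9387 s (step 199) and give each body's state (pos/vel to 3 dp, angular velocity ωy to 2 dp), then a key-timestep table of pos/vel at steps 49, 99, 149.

State at t = 0.9387 s:
  obj    pos=(+0.291,+0.025) vel=(+0.569,-0.162) ωy=+7.39

Key-timestep trajectory:
   step    t(s)  obj.x    obj.z    obj.vx   obj.vz 
     49  0.2311   +0.040  +0.097  +0.140  -0.040
     99  0.4670   +0.090  +0.082  +0.283  -0.081
    149  0.7028   +0.174  +0.059  +0.426  -0.121


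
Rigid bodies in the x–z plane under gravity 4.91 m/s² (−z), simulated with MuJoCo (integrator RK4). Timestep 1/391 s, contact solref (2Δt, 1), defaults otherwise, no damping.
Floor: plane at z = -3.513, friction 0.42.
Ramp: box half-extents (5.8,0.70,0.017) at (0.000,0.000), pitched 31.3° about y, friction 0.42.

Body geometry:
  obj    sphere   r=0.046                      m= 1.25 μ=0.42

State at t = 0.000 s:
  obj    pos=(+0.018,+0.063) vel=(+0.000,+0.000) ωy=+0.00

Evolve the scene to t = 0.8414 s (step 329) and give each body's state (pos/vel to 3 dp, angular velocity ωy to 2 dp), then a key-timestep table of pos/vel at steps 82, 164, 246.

State at t = 0.8414 s:
  obj    pos=(+0.569,-0.272) vel=(+1.310,-0.797) ωy=+33.32

Key-timestep trajectory:
   step    t(s)  obj.x    obj.z    obj.vx   obj.vz 
     82  0.2097   +0.052  +0.042  +0.327  -0.199
    164  0.4194   +0.155  -0.020  +0.653  -0.397
    246  0.6292   +0.326  -0.125  +0.980  -0.596


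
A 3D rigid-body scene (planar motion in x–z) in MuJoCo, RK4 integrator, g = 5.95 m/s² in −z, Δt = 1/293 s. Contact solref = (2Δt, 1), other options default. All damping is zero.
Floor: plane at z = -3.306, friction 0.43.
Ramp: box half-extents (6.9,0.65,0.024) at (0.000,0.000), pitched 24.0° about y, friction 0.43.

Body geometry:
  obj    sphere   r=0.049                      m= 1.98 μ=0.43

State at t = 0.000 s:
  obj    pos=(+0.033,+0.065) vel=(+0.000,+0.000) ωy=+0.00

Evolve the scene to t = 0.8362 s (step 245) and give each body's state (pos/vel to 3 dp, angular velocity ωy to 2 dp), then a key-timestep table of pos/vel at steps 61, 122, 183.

State at t = 0.8362 s:
  obj    pos=(+0.585,-0.181) vel=(+1.321,-0.588) ωy=+29.49

Key-timestep trajectory:
   step    t(s)  obj.x    obj.z    obj.vx   obj.vz 
     61  0.2082   +0.067  +0.050  +0.329  -0.146
    122  0.4164   +0.170  +0.004  +0.658  -0.293
    183  0.6246   +0.341  -0.072  +0.986  -0.439


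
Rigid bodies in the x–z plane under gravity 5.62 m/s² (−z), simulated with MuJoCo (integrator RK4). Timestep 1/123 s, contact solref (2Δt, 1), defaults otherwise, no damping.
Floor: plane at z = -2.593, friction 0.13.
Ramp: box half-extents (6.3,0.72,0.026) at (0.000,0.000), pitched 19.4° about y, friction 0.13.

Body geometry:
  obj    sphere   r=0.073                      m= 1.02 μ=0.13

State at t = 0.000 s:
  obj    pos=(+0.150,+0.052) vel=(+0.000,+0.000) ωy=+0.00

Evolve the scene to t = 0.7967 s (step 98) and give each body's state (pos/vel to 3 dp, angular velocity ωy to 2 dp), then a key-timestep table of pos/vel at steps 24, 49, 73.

State at t = 0.7967 s:
  obj    pos=(+0.549,-0.089) vel=(+1.002,-0.353) ωy=+14.55

Key-timestep trajectory:
   step    t(s)  obj.x    obj.z    obj.vx   obj.vz 
     24  0.1951   +0.174  +0.044  +0.246  -0.086
     49  0.3984   +0.250  +0.017  +0.501  -0.177
     73  0.5935   +0.372  -0.026  +0.747  -0.263


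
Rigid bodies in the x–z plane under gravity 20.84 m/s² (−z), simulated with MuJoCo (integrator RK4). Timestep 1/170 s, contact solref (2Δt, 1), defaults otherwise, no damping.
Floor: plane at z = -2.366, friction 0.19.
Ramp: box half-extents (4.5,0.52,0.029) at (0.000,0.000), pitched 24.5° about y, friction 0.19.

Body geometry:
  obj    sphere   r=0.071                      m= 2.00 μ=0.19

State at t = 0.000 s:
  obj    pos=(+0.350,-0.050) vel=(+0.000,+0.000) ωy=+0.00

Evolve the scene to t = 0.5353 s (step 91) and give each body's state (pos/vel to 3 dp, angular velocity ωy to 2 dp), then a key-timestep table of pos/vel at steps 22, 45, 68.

State at t = 0.5353 s:
  obj    pos=(+1.155,-0.417) vel=(+3.007,-1.371) ωy=+46.51

Key-timestep trajectory:
   step    t(s)  obj.x    obj.z    obj.vx   obj.vz 
     22  0.1294   +0.397  -0.071  +0.727  -0.332
     45  0.2647   +0.547  -0.139  +1.487  -0.678
     68  0.4000   +0.800  -0.255  +2.247  -1.024


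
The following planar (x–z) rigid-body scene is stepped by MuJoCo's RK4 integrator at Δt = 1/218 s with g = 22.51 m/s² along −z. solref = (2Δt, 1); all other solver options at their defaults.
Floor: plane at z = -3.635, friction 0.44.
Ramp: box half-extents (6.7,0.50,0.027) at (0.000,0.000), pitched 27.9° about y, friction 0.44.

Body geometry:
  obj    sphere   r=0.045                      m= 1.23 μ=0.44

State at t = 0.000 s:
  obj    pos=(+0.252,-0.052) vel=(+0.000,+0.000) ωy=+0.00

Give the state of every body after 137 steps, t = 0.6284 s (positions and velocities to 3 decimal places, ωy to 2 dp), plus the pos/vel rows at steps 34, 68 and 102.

State at t = 0.6284 s:
  obj    pos=(+1.565,-0.747) vel=(+4.178,-2.212) ωy=+105.05

Key-timestep trajectory:
   step    t(s)  obj.x    obj.z    obj.vx   obj.vz 
     34  0.1560   +0.333  -0.095  +1.037  -0.549
     68  0.3119   +0.576  -0.223  +2.074  -1.098
    102  0.4679   +0.980  -0.437  +3.111  -1.647


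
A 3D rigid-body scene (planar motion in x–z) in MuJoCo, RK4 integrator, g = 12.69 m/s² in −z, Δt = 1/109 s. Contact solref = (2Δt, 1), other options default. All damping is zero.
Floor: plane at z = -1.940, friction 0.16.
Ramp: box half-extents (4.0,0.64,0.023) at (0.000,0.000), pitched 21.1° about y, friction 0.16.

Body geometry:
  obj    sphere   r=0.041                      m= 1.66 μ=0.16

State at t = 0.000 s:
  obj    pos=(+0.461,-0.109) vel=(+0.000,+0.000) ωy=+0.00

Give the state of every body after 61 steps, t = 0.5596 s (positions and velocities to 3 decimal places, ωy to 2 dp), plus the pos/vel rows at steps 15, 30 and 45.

State at t = 0.5596 s:
  obj    pos=(+0.938,-0.293) vel=(+1.704,-0.657) ωy=+44.50

Key-timestep trajectory:
   step    t(s)  obj.x    obj.z    obj.vx   obj.vz 
     15  0.1376   +0.490  -0.120  +0.419  -0.161
     30  0.2752   +0.576  -0.154  +0.838  -0.323
     45  0.4128   +0.721  -0.209  +1.257  -0.485


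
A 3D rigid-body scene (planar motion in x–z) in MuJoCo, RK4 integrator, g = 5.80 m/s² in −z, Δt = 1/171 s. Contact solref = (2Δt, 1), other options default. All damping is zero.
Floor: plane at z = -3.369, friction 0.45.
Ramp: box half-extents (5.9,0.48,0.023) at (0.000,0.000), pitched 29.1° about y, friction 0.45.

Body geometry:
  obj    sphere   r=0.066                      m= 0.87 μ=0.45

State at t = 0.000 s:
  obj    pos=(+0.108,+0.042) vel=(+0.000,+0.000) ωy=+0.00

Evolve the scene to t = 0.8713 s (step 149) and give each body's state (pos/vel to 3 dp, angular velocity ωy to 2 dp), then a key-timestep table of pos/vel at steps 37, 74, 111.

State at t = 0.8713 s:
  obj    pos=(+0.776,-0.330) vel=(+1.534,-0.854) ωy=+26.59

Key-timestep trajectory:
   step    t(s)  obj.x    obj.z    obj.vx   obj.vz 
     37  0.2164   +0.149  +0.019  +0.381  -0.212
     74  0.4327   +0.273  -0.050  +0.762  -0.424
    111  0.6491   +0.479  -0.165  +1.143  -0.636


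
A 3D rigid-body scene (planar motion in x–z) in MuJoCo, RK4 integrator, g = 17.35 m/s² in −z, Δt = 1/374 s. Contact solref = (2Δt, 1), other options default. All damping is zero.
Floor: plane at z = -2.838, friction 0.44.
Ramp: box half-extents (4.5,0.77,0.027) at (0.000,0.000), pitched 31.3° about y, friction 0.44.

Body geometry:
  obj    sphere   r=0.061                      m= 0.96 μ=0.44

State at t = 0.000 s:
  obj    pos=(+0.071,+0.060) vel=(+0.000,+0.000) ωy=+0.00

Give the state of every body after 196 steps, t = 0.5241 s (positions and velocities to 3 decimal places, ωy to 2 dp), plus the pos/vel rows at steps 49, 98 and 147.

State at t = 0.5241 s:
  obj    pos=(+0.826,-0.400) vel=(+2.883,-1.753) ωy=+55.30

Key-timestep trajectory:
   step    t(s)  obj.x    obj.z    obj.vx   obj.vz 
     49  0.1310   +0.118  +0.031  +0.721  -0.438
     98  0.2620   +0.260  -0.055  +1.442  -0.877
    147  0.3930   +0.496  -0.199  +2.162  -1.315


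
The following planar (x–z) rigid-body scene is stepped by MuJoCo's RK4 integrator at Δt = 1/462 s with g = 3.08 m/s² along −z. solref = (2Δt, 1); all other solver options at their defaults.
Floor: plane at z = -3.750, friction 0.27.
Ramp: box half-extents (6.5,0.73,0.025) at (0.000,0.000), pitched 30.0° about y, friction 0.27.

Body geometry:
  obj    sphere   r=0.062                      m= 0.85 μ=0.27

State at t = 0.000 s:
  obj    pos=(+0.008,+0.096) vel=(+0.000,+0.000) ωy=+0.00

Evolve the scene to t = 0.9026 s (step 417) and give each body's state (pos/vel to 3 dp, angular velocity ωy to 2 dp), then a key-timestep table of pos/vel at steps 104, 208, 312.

State at t = 0.9026 s:
  obj    pos=(+0.396,-0.128) vel=(+0.860,-0.496) ωy=+16.01

Key-timestep trajectory:
   step    t(s)  obj.x    obj.z    obj.vx   obj.vz 
    104  0.2251   +0.032  +0.082  +0.214  -0.124
    208  0.4502   +0.105  +0.040  +0.429  -0.248
    312  0.6753   +0.225  -0.030  +0.643  -0.371


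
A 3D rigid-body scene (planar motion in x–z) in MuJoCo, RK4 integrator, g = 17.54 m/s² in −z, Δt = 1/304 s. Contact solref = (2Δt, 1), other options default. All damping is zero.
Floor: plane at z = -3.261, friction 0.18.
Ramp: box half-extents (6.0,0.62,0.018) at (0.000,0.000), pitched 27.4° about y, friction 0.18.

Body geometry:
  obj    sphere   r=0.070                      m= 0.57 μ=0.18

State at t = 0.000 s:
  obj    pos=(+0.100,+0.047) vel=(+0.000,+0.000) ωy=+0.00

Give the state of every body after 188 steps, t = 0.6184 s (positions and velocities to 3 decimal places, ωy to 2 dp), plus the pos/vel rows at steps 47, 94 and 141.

State at t = 0.6184 s:
  obj    pos=(+1.079,-0.460) vel=(+3.166,-1.641) ωy=+50.92

Key-timestep trajectory:
   step    t(s)  obj.x    obj.z    obj.vx   obj.vz 
     47  0.1546   +0.161  +0.015  +0.792  -0.410
     94  0.3092   +0.345  -0.080  +1.583  -0.821
    141  0.4638   +0.651  -0.238  +2.375  -1.231


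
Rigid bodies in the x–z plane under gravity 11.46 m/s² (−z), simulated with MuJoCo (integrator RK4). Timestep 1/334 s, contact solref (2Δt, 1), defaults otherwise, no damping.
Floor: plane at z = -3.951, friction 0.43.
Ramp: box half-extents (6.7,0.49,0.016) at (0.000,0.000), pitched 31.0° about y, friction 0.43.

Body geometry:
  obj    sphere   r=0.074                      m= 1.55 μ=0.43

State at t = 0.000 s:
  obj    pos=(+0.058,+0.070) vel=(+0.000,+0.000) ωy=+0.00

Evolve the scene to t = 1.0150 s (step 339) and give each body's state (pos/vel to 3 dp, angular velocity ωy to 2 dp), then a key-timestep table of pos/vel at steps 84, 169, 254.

State at t = 1.0150 s:
  obj    pos=(+1.920,-1.048) vel=(+3.668,-2.204) ωy=+57.82

Key-timestep trajectory:
   step    t(s)  obj.x    obj.z    obj.vx   obj.vz 
     84  0.2515   +0.172  +0.001  +0.909  -0.546
    169  0.5060   +0.521  -0.208  +1.829  -1.099
    254  0.7605   +1.103  -0.558  +2.748  -1.651


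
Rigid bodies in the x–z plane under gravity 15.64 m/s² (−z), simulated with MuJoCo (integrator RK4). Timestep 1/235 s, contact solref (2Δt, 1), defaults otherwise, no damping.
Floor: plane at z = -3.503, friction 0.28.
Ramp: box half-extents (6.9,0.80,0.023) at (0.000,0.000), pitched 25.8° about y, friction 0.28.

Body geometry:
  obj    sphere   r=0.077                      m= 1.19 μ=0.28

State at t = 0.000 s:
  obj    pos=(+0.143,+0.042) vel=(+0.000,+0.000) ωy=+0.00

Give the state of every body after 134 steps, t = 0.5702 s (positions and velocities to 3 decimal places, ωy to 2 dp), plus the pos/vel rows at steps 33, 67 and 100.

State at t = 0.5702 s:
  obj    pos=(+0.855,-0.302) vel=(+2.496,-1.207) ωy=+36.00

Key-timestep trajectory:
   step    t(s)  obj.x    obj.z    obj.vx   obj.vz 
     33  0.1404   +0.186  +0.021  +0.615  -0.297
     67  0.2851   +0.321  -0.044  +1.248  -0.603
    100  0.4255   +0.539  -0.150  +1.863  -0.901


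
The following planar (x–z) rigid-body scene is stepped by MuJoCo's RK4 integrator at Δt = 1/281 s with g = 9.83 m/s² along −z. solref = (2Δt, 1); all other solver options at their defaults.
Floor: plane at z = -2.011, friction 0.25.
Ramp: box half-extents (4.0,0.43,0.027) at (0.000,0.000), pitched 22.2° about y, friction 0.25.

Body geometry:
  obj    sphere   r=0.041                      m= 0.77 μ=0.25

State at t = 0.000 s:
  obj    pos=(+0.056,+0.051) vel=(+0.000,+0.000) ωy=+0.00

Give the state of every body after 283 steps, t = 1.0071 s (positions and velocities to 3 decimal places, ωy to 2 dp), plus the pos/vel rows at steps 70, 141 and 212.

State at t = 1.0071 s:
  obj    pos=(+1.302,-0.458) vel=(+2.474,-1.010) ωy=+65.16

Key-timestep trajectory:
   step    t(s)  obj.x    obj.z    obj.vx   obj.vz 
     70  0.2491   +0.132  +0.020  +0.612  -0.250
    141  0.5018   +0.365  -0.076  +1.233  -0.503
    212  0.7544   +0.755  -0.235  +1.853  -0.756


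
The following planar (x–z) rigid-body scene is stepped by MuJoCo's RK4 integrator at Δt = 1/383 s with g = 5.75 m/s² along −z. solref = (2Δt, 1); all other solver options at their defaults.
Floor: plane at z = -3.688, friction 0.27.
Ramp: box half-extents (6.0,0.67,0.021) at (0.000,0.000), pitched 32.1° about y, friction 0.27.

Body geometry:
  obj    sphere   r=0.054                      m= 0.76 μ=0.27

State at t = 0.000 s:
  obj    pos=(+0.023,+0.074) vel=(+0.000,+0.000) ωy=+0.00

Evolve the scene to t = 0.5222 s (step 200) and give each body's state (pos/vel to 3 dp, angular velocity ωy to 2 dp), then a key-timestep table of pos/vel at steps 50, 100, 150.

State at t = 0.5222 s:
  obj    pos=(+0.275,-0.084) vel=(+0.966,-0.606) ωy=+21.10

Key-timestep trajectory:
   step    t(s)  obj.x    obj.z    obj.vx   obj.vz 
     50  0.1305   +0.039  +0.064  +0.241  -0.151
    100  0.2611   +0.086  +0.035  +0.483  -0.303
    150  0.3916   +0.165  -0.015  +0.724  -0.454


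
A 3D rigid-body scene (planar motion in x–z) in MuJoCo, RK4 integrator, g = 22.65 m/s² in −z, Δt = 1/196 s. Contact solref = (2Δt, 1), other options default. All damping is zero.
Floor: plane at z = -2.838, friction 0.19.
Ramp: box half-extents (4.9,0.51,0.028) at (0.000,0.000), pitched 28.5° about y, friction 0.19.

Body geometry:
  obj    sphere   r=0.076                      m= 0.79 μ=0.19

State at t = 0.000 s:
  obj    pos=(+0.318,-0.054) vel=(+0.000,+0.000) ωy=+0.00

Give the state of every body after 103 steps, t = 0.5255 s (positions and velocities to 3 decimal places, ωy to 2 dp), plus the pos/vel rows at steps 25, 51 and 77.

State at t = 0.5255 s:
  obj    pos=(+1.255,-0.563) vel=(+3.566,-1.936) ωy=+53.35

Key-timestep trajectory:
   step    t(s)  obj.x    obj.z    obj.vx   obj.vz 
     25  0.1276   +0.373  -0.084  +0.866  -0.470
     51  0.2602   +0.548  -0.179  +1.766  -0.959
     77  0.3929   +0.842  -0.339  +2.666  -1.447


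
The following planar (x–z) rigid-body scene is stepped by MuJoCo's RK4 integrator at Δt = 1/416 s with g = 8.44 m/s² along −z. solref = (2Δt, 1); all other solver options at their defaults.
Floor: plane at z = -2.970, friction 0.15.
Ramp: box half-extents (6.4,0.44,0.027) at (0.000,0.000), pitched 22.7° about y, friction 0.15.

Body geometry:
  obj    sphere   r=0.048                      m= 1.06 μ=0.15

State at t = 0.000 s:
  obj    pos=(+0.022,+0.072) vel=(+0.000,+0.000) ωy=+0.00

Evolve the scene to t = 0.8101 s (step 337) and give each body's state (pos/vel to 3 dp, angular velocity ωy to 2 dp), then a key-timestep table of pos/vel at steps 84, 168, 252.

State at t = 0.8101 s:
  obj    pos=(+0.726,-0.223) vel=(+1.739,-0.727) ωy=+39.26

Key-timestep trajectory:
   step    t(s)  obj.x    obj.z    obj.vx   obj.vz 
     84  0.2019   +0.066  +0.054  +0.433  -0.181
    168  0.4038   +0.197  -0.001  +0.867  -0.363
    252  0.6058   +0.416  -0.093  +1.300  -0.544


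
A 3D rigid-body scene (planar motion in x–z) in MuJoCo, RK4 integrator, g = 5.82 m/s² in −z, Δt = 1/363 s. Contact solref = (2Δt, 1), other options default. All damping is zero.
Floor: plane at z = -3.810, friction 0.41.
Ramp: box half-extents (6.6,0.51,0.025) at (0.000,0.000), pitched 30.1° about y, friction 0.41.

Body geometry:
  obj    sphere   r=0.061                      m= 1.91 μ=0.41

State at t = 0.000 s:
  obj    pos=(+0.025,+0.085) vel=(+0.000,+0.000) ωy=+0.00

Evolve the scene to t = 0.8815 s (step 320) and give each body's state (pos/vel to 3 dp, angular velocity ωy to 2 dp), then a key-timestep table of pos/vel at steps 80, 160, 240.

State at t = 0.8815 s:
  obj    pos=(+0.726,-0.321) vel=(+1.590,-0.922) ωy=+30.13

Key-timestep trajectory:
   step    t(s)  obj.x    obj.z    obj.vx   obj.vz 
     80  0.2204   +0.069  +0.060  +0.398  -0.230
    160  0.4408   +0.200  -0.017  +0.795  -0.461
    240  0.6612   +0.419  -0.144  +1.193  -0.691


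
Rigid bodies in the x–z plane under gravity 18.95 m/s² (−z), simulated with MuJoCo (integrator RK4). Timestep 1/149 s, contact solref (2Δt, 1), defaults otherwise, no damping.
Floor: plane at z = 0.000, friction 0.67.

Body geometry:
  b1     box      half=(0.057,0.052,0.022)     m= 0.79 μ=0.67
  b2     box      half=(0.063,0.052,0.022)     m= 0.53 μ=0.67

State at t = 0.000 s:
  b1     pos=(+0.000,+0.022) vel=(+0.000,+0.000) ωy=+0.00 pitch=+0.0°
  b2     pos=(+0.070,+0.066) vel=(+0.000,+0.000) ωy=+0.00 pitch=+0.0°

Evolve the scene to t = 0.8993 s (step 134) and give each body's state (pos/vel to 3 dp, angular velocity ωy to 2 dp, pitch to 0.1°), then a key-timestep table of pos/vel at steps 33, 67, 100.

State at t = 0.8993 s:
  b1     pos=(+0.000,+0.022) vel=(-0.001,+0.000) ωy=+0.00 pitch=+0.0°
  b2     pos=(+0.080,+0.054) vel=(+0.001,-0.001) ωy=-0.02 pitch=+35.1°

Key-timestep trajectory:
   step    t(s)  b1.x    b1.z    b1.vx   b1.vz   b2.x    b2.z    b2.vx   b2.vz 
     33  0.2215   +0.000  +0.022  -0.001  +0.000   +0.079  +0.055  +0.002  +0.001
     67  0.4497   +0.000  +0.022  -0.001  +0.000   +0.080  +0.055  +0.001  -0.001
    100  0.6711   +0.000  +0.022  -0.001  +0.000   +0.080  +0.054  +0.001  -0.001


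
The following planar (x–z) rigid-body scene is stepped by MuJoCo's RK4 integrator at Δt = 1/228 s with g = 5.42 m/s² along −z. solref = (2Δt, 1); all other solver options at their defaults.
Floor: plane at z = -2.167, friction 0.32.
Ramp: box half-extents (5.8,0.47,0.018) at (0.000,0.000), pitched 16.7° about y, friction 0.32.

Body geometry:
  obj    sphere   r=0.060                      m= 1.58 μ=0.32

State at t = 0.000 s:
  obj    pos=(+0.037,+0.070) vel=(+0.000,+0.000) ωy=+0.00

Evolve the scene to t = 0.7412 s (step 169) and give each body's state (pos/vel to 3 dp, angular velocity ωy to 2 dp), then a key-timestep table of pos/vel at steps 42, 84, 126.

State at t = 0.7412 s:
  obj    pos=(+0.330,-0.018) vel=(+0.790,-0.237) ωy=+13.74

Key-timestep trajectory:
   step    t(s)  obj.x    obj.z    obj.vx   obj.vz 
     42  0.1842   +0.055  +0.065  +0.196  -0.059
     84  0.3684   +0.109  +0.049  +0.393  -0.118
    126  0.5526   +0.200  +0.021  +0.589  -0.177


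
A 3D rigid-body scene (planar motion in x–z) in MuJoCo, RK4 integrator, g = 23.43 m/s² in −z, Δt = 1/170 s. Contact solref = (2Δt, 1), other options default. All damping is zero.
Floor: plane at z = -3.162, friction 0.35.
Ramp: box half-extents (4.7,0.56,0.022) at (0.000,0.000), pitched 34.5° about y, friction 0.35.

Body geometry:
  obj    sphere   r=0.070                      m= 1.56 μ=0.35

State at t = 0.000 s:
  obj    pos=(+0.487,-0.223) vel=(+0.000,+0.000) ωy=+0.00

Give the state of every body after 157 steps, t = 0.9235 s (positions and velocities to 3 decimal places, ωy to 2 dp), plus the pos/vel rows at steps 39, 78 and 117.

State at t = 0.9235 s:
  obj    pos=(+3.819,-2.513) vel=(+7.215,-4.959) ωy=+125.03

Key-timestep trajectory:
   step    t(s)  obj.x    obj.z    obj.vx   obj.vz 
     39  0.2294   +0.693  -0.364  +1.793  -1.232
     78  0.4588   +1.310  -0.788  +3.585  -2.464
    117  0.6882   +2.337  -1.495  +5.377  -3.695


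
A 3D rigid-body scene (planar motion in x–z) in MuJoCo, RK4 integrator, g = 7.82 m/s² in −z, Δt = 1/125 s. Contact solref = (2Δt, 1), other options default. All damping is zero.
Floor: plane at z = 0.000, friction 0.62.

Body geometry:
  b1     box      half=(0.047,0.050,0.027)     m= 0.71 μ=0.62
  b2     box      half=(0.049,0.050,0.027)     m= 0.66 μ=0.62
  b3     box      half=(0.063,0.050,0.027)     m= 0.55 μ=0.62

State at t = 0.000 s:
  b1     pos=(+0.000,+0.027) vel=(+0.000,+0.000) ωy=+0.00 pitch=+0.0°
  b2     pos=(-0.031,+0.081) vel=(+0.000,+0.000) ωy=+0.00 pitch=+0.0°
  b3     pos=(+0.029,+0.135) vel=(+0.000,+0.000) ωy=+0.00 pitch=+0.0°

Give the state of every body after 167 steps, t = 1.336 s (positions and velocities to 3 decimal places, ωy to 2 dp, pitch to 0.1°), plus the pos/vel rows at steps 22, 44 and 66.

State at t = 1.336 s:
  b1     pos=(+0.000,+0.027) vel=(+0.000,+0.000) ωy=+0.00 pitch=+0.0°
  b2     pos=(-0.031,+0.081) vel=(+0.000,+0.000) ωy=+0.00 pitch=+0.0°
  b3     pos=(+0.195,+0.027) vel=(+0.000,+0.000) ωy=+0.00 pitch=+180.0°

Key-timestep trajectory:
   step    t(s)  b1.x    b1.z    b1.vx   b1.vz   b2.x    b2.z    b2.vx   b2.vz   b3.x    b3.z    b3.vx   b3.vz 
     22  0.1760   +0.000  +0.027  +0.000  +0.000   -0.031  +0.081  +0.000  +0.000   +0.044  +0.121  +0.152  -0.252
     44  0.3520   +0.000  +0.027  +0.000  +0.000   -0.031  +0.081  +0.000  +0.000   +0.107  +0.064  +0.360  +0.165
     66  0.5280   +0.000  +0.027  +0.000  +0.000   -0.031  +0.081  +0.000  +0.000   +0.172  +0.053  +0.436  -0.343


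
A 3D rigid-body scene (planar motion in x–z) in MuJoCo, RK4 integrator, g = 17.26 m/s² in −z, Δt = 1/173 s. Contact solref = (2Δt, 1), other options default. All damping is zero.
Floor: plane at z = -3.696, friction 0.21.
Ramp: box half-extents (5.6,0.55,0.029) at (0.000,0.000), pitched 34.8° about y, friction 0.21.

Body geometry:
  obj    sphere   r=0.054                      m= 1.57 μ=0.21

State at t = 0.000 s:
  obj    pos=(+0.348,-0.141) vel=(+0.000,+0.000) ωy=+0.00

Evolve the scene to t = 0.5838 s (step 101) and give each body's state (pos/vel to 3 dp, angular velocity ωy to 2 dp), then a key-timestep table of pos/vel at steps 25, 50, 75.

State at t = 0.5838 s:
  obj    pos=(+1.333,-0.825) vel=(+3.374,-2.345) ωy=+76.02

Key-timestep trajectory:
   step    t(s)  obj.x    obj.z    obj.vx   obj.vz 
     25  0.1445   +0.409  -0.183  +0.836  -0.581
     50  0.2890   +0.590  -0.309  +1.671  -1.161
     75  0.4335   +0.891  -0.518  +2.506  -1.741


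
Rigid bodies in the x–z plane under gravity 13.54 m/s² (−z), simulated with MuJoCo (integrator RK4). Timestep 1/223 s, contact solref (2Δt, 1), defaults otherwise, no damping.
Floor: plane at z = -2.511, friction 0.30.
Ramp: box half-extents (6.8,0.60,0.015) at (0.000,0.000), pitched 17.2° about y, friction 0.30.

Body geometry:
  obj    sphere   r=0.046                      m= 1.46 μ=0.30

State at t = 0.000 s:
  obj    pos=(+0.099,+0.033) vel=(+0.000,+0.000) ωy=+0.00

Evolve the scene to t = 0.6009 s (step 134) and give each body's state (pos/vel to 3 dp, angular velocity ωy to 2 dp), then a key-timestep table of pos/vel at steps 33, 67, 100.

State at t = 0.6009 s:
  obj    pos=(+0.592,-0.120) vel=(+1.642,-0.508) ωy=+37.35

Key-timestep trajectory:
   step    t(s)  obj.x    obj.z    obj.vx   obj.vz 
     33  0.1480   +0.129  +0.024  +0.404  -0.125
     67  0.3004   +0.222  -0.005  +0.821  -0.254
    100  0.4484   +0.374  -0.052  +1.225  -0.379


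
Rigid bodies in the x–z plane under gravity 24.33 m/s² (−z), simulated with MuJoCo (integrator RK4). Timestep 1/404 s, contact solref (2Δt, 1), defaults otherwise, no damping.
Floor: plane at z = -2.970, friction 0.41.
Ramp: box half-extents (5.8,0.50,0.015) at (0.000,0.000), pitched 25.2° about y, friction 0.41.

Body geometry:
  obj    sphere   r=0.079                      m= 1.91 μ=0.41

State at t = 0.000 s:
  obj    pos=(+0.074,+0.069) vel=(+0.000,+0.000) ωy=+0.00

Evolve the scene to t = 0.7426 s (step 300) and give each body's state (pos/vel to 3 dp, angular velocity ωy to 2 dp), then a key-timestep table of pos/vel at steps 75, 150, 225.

State at t = 0.7426 s:
  obj    pos=(+1.920,-0.800) vel=(+4.972,-2.340) ωy=+69.55

Key-timestep trajectory:
   step    t(s)  obj.x    obj.z    obj.vx   obj.vz 
     75  0.1856   +0.189  +0.015  +1.243  -0.585
    150  0.3713   +0.536  -0.148  +2.486  -1.170
    225  0.5569   +1.112  -0.420  +3.729  -1.755


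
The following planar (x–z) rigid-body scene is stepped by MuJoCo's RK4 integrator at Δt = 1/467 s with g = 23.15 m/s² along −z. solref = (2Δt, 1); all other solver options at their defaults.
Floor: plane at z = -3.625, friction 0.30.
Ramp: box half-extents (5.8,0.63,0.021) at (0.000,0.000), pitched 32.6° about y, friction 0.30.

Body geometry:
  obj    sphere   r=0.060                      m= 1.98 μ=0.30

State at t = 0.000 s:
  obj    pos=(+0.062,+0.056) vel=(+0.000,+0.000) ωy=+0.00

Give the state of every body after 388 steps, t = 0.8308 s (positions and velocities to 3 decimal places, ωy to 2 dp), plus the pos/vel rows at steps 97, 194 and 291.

State at t = 0.8308 s:
  obj    pos=(+2.653,-1.600) vel=(+6.236,-3.988) ωy=+123.35

Key-timestep trajectory:
   step    t(s)  obj.x    obj.z    obj.vx   obj.vz 
     97  0.2077   +0.224  -0.047  +1.559  -0.997
    194  0.4154   +0.710  -0.358  +3.118  -1.994
    291  0.6231   +1.519  -0.876  +4.677  -2.991


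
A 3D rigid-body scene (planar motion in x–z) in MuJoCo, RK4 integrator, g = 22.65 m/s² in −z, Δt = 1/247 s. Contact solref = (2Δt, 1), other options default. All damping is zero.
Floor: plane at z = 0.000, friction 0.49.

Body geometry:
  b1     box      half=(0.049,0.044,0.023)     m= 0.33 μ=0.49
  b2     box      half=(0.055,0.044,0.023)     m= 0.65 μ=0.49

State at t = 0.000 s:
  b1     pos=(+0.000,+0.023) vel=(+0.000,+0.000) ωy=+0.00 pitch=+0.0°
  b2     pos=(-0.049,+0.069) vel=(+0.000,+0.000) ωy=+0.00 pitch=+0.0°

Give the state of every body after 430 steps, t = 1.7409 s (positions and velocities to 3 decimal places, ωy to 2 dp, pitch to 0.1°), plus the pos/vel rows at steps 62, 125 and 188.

State at t = 1.7409 s:
  b1     pos=(+0.000,+0.023) vel=(+0.000,+0.000) ωy=+0.00 pitch=+0.0°
  b2     pos=(-0.105,+0.055) vel=(+0.000,+0.000) ωy=+0.00 pitch=-90.0°

Key-timestep trajectory:
   step    t(s)  b1.x    b1.z    b1.vx   b1.vz   b2.x    b2.z    b2.vx   b2.vz 
     62  0.2510   +0.000  +0.023  +0.000  +0.000   -0.052  +0.069  -0.052  -0.007
    125  0.5061   +0.000  +0.023  +0.000  +0.000   -0.110  +0.056  -0.240  +0.124
    188  0.7611   +0.000  +0.023  +0.000  +0.000   -0.101  +0.056  -0.171  -0.101


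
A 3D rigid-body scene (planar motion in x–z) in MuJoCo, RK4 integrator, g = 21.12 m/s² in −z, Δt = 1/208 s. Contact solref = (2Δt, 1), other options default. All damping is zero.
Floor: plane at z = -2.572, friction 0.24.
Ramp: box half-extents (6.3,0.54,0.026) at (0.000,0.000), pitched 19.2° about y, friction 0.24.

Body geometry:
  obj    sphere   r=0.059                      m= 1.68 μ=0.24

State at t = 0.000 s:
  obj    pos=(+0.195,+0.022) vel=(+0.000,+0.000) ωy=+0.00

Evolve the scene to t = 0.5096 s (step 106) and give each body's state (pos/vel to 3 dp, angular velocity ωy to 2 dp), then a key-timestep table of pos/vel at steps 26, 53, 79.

State at t = 0.5096 s:
  obj    pos=(+0.804,-0.190) vel=(+2.388,-0.832) ωy=+42.84

Key-timestep trajectory:
   step    t(s)  obj.x    obj.z    obj.vx   obj.vz 
     26  0.1250   +0.232  +0.009  +0.586  -0.204
     53  0.2548   +0.347  -0.031  +1.194  -0.416
     79  0.3798   +0.533  -0.096  +1.780  -0.620


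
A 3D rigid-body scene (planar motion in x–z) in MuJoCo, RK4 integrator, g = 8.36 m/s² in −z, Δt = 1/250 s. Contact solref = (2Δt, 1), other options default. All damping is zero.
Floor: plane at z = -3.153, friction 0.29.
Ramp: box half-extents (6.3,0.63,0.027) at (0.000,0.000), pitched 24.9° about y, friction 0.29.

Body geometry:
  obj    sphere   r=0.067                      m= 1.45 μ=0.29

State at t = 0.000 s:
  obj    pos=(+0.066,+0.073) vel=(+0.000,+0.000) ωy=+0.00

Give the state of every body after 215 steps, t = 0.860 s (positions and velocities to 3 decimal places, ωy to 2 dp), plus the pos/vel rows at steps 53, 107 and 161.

State at t = 0.860 s:
  obj    pos=(+0.909,-0.319) vel=(+1.961,-0.910) ωy=+32.27

Key-timestep trajectory:
   step    t(s)  obj.x    obj.z    obj.vx   obj.vz 
     53  0.2120   +0.117  +0.049  +0.484  -0.224
    107  0.4280   +0.275  -0.024  +0.976  -0.453
    161  0.6440   +0.539  -0.147  +1.469  -0.682


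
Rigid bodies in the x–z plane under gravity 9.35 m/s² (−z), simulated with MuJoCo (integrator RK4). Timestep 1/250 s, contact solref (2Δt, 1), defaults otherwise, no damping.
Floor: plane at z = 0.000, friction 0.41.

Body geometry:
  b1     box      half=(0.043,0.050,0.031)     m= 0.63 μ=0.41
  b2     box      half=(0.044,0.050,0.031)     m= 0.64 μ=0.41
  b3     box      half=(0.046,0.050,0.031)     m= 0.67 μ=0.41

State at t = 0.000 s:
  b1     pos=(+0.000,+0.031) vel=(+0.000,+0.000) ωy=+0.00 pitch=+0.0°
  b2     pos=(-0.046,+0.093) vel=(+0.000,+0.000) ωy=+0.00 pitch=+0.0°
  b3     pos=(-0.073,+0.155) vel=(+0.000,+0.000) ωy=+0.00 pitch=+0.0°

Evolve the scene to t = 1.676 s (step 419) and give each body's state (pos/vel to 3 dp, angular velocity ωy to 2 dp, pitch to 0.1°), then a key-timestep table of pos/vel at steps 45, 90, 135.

State at t = 1.676 s:
  b1     pos=(+0.000,+0.031) vel=(+0.000,+0.000) ωy=+0.00 pitch=+0.0°
  b2     pos=(-0.085,+0.044) vel=(+0.000,+0.000) ωy=+0.00 pitch=-90.0°
  b3     pos=(-0.261,+0.031) vel=(+0.000,+0.000) ωy=+0.00 pitch=+180.0°

Key-timestep trajectory:
   step    t(s)  b1.x    b1.z    b1.vx   b1.vz   b2.x    b2.z    b2.vx   b2.vz   b3.x    b3.z    b3.vx   b3.vz 
     45  0.1800   +0.000  +0.031  +0.000  +0.000   -0.061  +0.088  -0.180  -0.123   -0.114  +0.129  -0.463  -0.487
     90  0.3600   +0.000  +0.031  +0.000  +0.000   -0.104  +0.051  -0.141  +0.047   -0.202  +0.055  -0.354  +0.042
    135  0.5400   +0.000  +0.031  +0.000  +0.000   -0.102  +0.050  +0.169  -0.061   -0.261  +0.031  -0.059  -0.026


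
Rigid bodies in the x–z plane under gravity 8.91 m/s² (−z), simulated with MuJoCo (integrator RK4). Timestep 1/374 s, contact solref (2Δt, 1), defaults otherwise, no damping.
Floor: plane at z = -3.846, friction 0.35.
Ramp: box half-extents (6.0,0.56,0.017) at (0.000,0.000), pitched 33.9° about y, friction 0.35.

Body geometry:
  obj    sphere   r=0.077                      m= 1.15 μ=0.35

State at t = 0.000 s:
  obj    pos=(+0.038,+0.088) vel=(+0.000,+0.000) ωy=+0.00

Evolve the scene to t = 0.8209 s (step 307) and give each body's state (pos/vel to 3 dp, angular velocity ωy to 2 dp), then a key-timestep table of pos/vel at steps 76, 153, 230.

State at t = 0.8209 s:
  obj    pos=(+1.031,-0.579) vel=(+2.419,-1.625) ωy=+37.84

Key-timestep trajectory:
   step    t(s)  obj.x    obj.z    obj.vx   obj.vz 
     76  0.2032   +0.099  +0.047  +0.599  -0.402
    153  0.4091   +0.285  -0.078  +1.205  -0.810
    230  0.6150   +0.595  -0.287  +1.812  -1.218


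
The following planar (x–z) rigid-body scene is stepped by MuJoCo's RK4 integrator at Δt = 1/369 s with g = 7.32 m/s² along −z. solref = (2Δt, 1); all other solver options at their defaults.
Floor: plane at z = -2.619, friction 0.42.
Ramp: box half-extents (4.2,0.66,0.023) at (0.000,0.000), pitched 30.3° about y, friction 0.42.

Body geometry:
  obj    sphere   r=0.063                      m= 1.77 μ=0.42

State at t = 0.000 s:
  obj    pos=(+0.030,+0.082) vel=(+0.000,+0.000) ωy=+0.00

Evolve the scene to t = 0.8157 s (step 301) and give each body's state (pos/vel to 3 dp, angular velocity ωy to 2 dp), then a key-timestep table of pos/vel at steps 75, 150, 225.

State at t = 0.8157 s:
  obj    pos=(+0.788,-0.361) vel=(+1.858,-1.086) ωy=+34.15

Key-timestep trajectory:
   step    t(s)  obj.x    obj.z    obj.vx   obj.vz 
     75  0.2033   +0.077  +0.055  +0.463  -0.271
    150  0.4065   +0.218  -0.028  +0.926  -0.541
    225  0.6098   +0.453  -0.165  +1.389  -0.812


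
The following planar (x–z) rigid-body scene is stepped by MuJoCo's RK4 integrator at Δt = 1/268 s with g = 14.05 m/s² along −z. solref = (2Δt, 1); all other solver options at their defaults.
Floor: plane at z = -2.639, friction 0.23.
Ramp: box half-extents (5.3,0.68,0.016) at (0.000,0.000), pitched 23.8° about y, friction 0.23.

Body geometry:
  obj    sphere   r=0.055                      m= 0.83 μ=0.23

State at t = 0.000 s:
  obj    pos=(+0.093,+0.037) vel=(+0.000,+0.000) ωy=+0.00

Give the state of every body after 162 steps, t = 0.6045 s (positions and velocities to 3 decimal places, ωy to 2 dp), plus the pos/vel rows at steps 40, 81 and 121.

State at t = 0.6045 s:
  obj    pos=(+0.770,-0.262) vel=(+2.240,-0.988) ωy=+44.50

Key-timestep trajectory:
   step    t(s)  obj.x    obj.z    obj.vx   obj.vz 
     40  0.1493   +0.134  +0.018  +0.553  -0.244
     81  0.3022   +0.262  -0.038  +1.120  -0.494
    121  0.4515   +0.471  -0.130  +1.673  -0.738


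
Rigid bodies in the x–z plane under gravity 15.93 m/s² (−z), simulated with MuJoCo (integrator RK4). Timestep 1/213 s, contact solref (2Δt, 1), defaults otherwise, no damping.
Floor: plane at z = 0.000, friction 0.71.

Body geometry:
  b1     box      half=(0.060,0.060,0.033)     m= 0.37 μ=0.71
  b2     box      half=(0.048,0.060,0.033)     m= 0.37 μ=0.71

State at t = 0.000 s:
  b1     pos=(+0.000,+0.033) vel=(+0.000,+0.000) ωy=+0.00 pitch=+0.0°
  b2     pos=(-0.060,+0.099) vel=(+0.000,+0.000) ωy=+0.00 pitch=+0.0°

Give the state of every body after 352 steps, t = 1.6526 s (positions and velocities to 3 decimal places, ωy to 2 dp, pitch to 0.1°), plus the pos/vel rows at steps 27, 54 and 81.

State at t = 1.6526 s:
  b1     pos=(+0.000,+0.033) vel=(+0.000,+0.000) ωy=+0.00 pitch=+0.0°
  b2     pos=(-0.102,+0.048) vel=(+0.000,+0.000) ωy=+0.00 pitch=-90.0°

Key-timestep trajectory:
   step    t(s)  b1.x    b1.z    b1.vx   b1.vz   b2.x    b2.z    b2.vx   b2.vz 
     27  0.1268   +0.000  +0.033  +0.000  +0.000   -0.061  +0.099  -0.011  +0.000
     54  0.2535   +0.000  +0.033  +0.000  +0.000   -0.065  +0.099  -0.074  -0.011
     81  0.3803   +0.000  +0.033  +0.000  +0.000   -0.089  +0.083  -0.296  -0.505


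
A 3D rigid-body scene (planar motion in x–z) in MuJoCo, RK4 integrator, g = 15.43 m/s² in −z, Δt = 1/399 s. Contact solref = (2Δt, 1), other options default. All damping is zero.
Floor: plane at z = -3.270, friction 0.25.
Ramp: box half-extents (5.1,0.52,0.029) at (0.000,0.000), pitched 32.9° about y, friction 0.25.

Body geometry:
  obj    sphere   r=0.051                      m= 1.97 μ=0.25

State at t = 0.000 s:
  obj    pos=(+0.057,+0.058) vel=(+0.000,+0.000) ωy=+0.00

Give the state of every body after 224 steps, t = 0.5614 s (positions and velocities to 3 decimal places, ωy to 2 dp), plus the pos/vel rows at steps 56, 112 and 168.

State at t = 0.5614 s:
  obj    pos=(+0.849,-0.454) vel=(+2.822,-1.826) ωy=+65.88

Key-timestep trajectory:
   step    t(s)  obj.x    obj.z    obj.vx   obj.vz 
     56  0.1404   +0.107  +0.026  +0.706  -0.457
    112  0.2807   +0.255  -0.070  +1.411  -0.913
    168  0.4211   +0.503  -0.230  +2.117  -1.369


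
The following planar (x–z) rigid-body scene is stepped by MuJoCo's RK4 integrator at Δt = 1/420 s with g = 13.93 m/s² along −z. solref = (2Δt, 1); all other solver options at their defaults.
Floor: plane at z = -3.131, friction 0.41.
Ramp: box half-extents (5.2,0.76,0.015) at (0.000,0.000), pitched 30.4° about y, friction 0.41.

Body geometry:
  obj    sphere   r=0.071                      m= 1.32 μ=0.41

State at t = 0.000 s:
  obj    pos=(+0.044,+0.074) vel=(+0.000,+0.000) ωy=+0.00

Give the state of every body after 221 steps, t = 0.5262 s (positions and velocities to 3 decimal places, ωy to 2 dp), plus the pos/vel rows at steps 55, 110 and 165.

State at t = 0.5262 s:
  obj    pos=(+0.645,-0.279) vel=(+2.285,-1.341) ωy=+37.31

Key-timestep trajectory:
   step    t(s)  obj.x    obj.z    obj.vx   obj.vz 
     55  0.1310   +0.081  +0.052  +0.569  -0.334
    110  0.2619   +0.193  -0.014  +1.138  -0.667
    165  0.3929   +0.379  -0.123  +1.706  -1.001
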